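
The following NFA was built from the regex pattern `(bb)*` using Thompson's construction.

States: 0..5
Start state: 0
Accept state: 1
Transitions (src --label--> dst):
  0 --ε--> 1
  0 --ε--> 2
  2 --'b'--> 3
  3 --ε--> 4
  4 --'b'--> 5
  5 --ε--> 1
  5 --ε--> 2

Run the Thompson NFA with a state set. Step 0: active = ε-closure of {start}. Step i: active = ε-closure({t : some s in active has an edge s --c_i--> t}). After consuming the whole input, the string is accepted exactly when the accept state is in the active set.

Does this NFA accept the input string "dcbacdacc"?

Answer: REJECT

Trace:
S₀ = ε-closure({0}) = {0,1,2}
'd' @ 1: {}  — dead — no transitions
rest 'cbacdacc' ignored (set empty)
final: {}; accept 1 not in set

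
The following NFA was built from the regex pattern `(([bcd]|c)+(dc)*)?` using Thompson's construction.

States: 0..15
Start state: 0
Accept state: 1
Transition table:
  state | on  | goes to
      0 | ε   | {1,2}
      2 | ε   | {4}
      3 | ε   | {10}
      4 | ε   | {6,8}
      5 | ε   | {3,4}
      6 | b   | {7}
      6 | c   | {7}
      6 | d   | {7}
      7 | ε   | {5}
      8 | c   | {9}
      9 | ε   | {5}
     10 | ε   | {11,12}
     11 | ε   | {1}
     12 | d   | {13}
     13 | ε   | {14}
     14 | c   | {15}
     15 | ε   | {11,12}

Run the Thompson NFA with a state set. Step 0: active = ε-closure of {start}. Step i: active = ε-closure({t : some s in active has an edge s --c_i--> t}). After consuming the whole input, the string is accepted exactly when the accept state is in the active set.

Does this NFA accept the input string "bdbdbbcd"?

Answer: ACCEPT

Steps:
S₀ = ε-closure({0}) = {0,1,2,4,6,8}
'b' @ 1: {1,3,4,5,6,7,8,10,11,12}  [accepting]
'd' @ 2: {1,3,4,5,6,7,8,10,11,12,13,14}  [accepting]
'b' @ 3: {1,3,4,5,6,7,8,10,11,12}  [accepting]
'd' @ 4: {1,3,4,5,6,7,8,10,11,12,13,14}  [accepting]
'b' @ 5: {1,3,4,5,6,7,8,10,11,12}  [accepting]
'b' @ 6: {1,3,4,5,6,7,8,10,11,12}  [accepting]
'c' @ 7: {1,3,4,5,6,7,8,9,10,11,12}  [accepting]
'd' @ 8: {1,3,4,5,6,7,8,10,11,12,13,14}  [accepting]
after full input: {1,3,4,5,6,7,8,10,11,12,13,14}  (accept=1 in)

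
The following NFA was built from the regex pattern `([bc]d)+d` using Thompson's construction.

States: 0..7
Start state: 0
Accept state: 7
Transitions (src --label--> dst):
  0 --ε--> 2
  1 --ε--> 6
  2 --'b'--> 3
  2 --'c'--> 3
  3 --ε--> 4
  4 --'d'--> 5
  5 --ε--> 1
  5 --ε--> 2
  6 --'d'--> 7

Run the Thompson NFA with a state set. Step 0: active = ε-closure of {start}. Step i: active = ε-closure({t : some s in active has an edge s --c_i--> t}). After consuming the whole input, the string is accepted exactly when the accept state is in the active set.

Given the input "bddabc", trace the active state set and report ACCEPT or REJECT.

Answer: REJECT

Trace:
S₀ = ε-closure({0}) = {0,2}
'b' @ 1: {3,4}
'd' @ 2: {1,2,5,6}
'd' @ 3: {7}  ✓accept
'a' @ 4: {}  — dead — no transitions
rest 'bc' ignored (set empty)
after full input: {}  (accept=7 not in)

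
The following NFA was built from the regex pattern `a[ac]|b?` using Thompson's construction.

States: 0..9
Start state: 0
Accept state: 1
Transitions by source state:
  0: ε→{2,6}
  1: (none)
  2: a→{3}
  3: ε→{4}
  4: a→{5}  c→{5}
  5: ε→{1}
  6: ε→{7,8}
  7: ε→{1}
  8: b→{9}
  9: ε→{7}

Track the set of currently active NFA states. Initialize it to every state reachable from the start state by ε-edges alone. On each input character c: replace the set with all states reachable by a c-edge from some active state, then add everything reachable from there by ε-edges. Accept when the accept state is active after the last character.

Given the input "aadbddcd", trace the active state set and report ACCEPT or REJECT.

start: ε-closure({0}) = {0,1,2,6,7,8}
'a' @ 1: {3,4}
'a' @ 2: {1,5}  (accept∈set)
'd' @ 3: {}  — state set empty
rest 'bddcd' ignored (set empty)
after full input: {}  (accept=1 not in)

Answer: REJECT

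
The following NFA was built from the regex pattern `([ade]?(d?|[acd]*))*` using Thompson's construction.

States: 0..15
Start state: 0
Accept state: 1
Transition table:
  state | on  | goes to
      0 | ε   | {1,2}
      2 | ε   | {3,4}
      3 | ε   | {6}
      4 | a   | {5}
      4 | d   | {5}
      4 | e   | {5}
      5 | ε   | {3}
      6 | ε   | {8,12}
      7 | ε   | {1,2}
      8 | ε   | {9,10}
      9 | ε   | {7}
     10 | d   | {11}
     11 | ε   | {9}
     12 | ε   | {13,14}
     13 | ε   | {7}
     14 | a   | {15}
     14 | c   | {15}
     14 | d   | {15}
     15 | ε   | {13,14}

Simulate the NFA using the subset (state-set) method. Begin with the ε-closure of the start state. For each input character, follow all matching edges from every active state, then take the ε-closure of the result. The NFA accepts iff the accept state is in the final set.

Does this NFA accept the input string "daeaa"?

Answer: ACCEPT

Trace:
initial (ε-close {0}): {0,1,2,3,4,6,7,8,9,10,12,13,14}
'd' @ 1: {1,2,3,4,5,6,7,8,9,10,11,12,13,14,15}  (accept∈set)
'a' @ 2: {1,2,3,4,5,6,7,8,9,10,12,13,14,15}  (accept∈set)
'e' @ 3: {1,2,3,4,5,6,7,8,9,10,12,13,14}  (accept∈set)
'a' @ 4: {1,2,3,4,5,6,7,8,9,10,12,13,14,15}  (accept∈set)
'a' @ 5: {1,2,3,4,5,6,7,8,9,10,12,13,14,15}  (accept∈set)
after full input: {1,2,3,4,5,6,7,8,9,10,12,13,14,15}  (accept=1 in)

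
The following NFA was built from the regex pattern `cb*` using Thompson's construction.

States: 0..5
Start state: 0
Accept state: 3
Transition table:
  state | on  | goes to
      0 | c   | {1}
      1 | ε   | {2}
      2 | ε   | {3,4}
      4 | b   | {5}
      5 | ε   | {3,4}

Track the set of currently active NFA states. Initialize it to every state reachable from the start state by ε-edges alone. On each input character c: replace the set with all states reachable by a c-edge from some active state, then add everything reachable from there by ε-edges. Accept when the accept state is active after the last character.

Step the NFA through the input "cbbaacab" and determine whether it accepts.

start: ε-closure({0}) = {0}
'c' @ 1: {1,2,3,4}  (accept∈set)
'b' @ 2: {3,4,5}  (accept∈set)
'b' @ 3: {3,4,5}  (accept∈set)
'a' @ 4: {}  — no active states
rest 'acab' ignored (set empty)
after full input: {}  (accept=3 not in)

Answer: REJECT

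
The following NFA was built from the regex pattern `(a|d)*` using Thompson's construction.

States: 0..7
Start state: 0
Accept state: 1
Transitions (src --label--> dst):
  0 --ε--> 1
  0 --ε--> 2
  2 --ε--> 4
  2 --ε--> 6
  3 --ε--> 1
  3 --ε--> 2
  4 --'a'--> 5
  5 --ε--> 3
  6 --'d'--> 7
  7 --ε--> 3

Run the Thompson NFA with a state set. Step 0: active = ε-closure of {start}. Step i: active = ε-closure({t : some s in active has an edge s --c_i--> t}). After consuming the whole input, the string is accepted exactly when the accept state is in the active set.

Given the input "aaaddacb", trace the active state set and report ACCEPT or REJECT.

Answer: REJECT

Derivation:
initial (ε-close {0}): {0,1,2,4,6}
'a' @ 1: {1,2,3,4,5,6}  ✓accept
'a' @ 2: {1,2,3,4,5,6}  ✓accept
'a' @ 3: {1,2,3,4,5,6}  ✓accept
'd' @ 4: {1,2,3,4,6,7}  ✓accept
'd' @ 5: {1,2,3,4,6,7}  ✓accept
'a' @ 6: {1,2,3,4,5,6}  ✓accept
'c' @ 7: {}  — dead — no transitions
rest 'b' ignored (set empty)
final: {}; accept 1 not in set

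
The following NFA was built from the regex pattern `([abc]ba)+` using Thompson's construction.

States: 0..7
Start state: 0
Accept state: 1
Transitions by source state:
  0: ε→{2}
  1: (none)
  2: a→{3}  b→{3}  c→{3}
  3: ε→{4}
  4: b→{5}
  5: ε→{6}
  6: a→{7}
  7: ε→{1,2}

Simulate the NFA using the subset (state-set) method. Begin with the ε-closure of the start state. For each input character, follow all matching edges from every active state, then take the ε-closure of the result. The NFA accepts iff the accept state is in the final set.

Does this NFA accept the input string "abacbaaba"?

S₀ = ε-closure({0}) = {0,2}
'a' @ 1: {3,4}
'b' @ 2: {5,6}
'a' @ 3: {1,2,7}  ✓accept
'c' @ 4: {3,4}
'b' @ 5: {5,6}
'a' @ 6: {1,2,7}  ✓accept
'a' @ 7: {3,4}
'b' @ 8: {5,6}
'a' @ 9: {1,2,7}  ✓accept
final: {1,2,7}; accept 1 in set

Answer: ACCEPT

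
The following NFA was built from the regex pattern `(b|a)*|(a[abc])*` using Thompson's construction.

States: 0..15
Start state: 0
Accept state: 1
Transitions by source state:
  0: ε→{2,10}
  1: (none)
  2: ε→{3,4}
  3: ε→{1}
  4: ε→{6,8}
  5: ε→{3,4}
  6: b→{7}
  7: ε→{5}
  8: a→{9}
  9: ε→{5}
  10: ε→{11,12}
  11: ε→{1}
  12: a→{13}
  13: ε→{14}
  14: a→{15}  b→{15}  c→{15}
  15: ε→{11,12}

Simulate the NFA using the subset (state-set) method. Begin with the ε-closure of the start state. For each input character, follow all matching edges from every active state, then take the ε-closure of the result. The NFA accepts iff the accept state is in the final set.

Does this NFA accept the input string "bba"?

start: ε-closure({0}) = {0,1,2,3,4,6,8,10,11,12}
'b' @ 1: {1,3,4,5,6,7,8}  (accept∈set)
'b' @ 2: {1,3,4,5,6,7,8}  (accept∈set)
'a' @ 3: {1,3,4,5,6,8,9}  (accept∈set)
end set {1,3,4,5,6,8,9} — state 1 in

Answer: ACCEPT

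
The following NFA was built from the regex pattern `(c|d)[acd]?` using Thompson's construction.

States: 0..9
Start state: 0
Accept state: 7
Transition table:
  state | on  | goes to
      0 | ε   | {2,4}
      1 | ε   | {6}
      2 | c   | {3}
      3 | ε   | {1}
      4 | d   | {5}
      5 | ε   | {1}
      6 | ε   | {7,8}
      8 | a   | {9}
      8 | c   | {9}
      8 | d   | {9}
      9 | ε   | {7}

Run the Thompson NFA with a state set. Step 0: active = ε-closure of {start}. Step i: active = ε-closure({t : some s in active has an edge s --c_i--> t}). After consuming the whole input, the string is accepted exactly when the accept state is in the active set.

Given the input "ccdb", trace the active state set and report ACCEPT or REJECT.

Answer: REJECT

Derivation:
start: ε-closure({0}) = {0,2,4}
'c' @ 1: {1,3,6,7,8}  [accepting]
'c' @ 2: {7,9}  [accepting]
'd' @ 3: {}  — dead — no transitions
rest 'b' ignored (set empty)
end set {} — state 7 not in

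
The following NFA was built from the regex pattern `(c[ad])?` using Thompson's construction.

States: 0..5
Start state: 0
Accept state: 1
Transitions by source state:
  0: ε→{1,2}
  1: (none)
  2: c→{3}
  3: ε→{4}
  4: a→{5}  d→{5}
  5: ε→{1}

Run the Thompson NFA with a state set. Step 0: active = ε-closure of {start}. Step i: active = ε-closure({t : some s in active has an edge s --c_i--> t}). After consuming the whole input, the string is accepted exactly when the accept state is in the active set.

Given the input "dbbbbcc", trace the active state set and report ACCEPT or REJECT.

initial (ε-close {0}): {0,1,2}
'd' @ 1: {}  — dead — no transitions
rest 'bbbbcc' ignored (set empty)
final: {}; accept 1 not in set

Answer: REJECT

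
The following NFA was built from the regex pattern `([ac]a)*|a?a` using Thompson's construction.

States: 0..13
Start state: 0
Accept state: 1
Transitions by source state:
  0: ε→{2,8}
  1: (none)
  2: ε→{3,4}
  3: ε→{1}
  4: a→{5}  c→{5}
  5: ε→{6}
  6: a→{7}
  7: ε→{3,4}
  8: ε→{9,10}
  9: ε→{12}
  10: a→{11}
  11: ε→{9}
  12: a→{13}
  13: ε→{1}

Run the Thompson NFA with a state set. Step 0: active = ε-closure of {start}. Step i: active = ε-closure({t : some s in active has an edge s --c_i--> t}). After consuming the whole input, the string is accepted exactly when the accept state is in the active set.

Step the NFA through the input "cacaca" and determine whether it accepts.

Answer: ACCEPT

Trace:
initial (ε-close {0}): {0,1,2,3,4,8,9,10,12}
'c' @ 1: {5,6}
'a' @ 2: {1,3,4,7}  (accept∈set)
'c' @ 3: {5,6}
'a' @ 4: {1,3,4,7}  (accept∈set)
'c' @ 5: {5,6}
'a' @ 6: {1,3,4,7}  (accept∈set)
final: {1,3,4,7}; accept 1 in set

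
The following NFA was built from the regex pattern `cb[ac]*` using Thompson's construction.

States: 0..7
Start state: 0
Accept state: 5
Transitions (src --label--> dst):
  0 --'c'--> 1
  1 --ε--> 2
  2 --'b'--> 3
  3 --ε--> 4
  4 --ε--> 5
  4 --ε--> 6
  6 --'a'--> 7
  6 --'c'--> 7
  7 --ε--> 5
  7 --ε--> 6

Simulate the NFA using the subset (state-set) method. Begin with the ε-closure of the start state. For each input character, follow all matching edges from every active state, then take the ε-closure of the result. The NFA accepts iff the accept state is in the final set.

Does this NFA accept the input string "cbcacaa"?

initial (ε-close {0}): {0}
'c' @ 1: {1,2}
'b' @ 2: {3,4,5,6}  (accept∈set)
'c' @ 3: {5,6,7}  (accept∈set)
'a' @ 4: {5,6,7}  (accept∈set)
'c' @ 5: {5,6,7}  (accept∈set)
'a' @ 6: {5,6,7}  (accept∈set)
'a' @ 7: {5,6,7}  (accept∈set)
final: {5,6,7}; accept 5 in set

Answer: ACCEPT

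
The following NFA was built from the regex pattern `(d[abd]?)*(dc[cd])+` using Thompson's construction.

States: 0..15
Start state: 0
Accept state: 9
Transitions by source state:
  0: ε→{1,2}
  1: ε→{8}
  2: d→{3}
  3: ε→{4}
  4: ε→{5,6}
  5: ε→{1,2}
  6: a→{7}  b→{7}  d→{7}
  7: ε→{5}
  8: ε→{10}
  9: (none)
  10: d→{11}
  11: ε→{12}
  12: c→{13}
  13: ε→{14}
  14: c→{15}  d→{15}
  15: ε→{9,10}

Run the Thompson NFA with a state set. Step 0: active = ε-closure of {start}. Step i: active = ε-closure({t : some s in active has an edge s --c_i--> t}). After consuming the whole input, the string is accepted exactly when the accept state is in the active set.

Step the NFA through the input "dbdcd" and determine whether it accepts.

Answer: ACCEPT

Derivation:
initial (ε-close {0}): {0,1,2,8,10}
'd' @ 1: {1,2,3,4,5,6,8,10,11,12}
'b' @ 2: {1,2,5,7,8,10}
'd' @ 3: {1,2,3,4,5,6,8,10,11,12}
'c' @ 4: {13,14}
'd' @ 5: {9,10,15}  ✓accept
final: {9,10,15}; accept 9 in set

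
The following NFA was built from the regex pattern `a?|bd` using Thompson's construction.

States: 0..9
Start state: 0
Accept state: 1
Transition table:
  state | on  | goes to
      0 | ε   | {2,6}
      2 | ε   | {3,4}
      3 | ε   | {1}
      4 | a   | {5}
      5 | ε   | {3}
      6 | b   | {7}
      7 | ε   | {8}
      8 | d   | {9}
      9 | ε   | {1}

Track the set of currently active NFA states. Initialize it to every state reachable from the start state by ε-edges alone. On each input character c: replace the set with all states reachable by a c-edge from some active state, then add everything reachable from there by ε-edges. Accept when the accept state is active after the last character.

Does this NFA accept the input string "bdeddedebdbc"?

Answer: REJECT

Steps:
S₀ = ε-closure({0}) = {0,1,2,3,4,6}
'b' @ 1: {7,8}
'd' @ 2: {1,9}  [accepting]
'e' @ 3: {}  — state set empty
rest 'ddedebdbc' ignored (set empty)
final: {}; accept 1 not in set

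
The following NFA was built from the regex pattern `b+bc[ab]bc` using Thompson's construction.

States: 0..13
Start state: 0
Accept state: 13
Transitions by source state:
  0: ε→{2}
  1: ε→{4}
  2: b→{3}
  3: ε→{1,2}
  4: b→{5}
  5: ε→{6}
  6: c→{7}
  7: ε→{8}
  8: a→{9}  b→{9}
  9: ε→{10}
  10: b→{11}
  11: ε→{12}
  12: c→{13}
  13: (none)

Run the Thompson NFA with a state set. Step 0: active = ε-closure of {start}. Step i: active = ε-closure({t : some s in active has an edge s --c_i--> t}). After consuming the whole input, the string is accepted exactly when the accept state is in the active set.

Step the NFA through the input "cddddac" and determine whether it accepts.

Answer: REJECT

Derivation:
start: ε-closure({0}) = {0,2}
'c' @ 1: {}  — dead — no transitions
rest 'ddddac' ignored (set empty)
final: {}; accept 13 not in set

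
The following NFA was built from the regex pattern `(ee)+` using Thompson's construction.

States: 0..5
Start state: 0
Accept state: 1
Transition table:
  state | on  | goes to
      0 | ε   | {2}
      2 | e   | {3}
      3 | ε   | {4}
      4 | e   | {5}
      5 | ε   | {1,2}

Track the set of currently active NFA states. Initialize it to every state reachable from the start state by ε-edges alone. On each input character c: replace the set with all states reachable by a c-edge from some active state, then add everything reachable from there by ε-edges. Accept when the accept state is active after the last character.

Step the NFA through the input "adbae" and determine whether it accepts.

Answer: REJECT

Derivation:
start: ε-closure({0}) = {0,2}
'a' @ 1: {}  — state set empty
rest 'dbae' ignored (set empty)
final: {}; accept 1 not in set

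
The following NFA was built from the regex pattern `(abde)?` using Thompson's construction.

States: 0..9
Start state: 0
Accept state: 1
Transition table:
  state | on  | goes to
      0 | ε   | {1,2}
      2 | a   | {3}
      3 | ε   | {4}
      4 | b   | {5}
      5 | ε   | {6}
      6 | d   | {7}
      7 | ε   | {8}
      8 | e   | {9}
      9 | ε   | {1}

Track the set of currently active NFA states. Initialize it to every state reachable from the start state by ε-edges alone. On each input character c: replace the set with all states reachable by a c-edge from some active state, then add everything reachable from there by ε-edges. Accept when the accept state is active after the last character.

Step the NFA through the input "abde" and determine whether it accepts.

S₀ = ε-closure({0}) = {0,1,2}
'a' @ 1: {3,4}
'b' @ 2: {5,6}
'd' @ 3: {7,8}
'e' @ 4: {1,9}  [accepting]
final: {1,9}; accept 1 in set

Answer: ACCEPT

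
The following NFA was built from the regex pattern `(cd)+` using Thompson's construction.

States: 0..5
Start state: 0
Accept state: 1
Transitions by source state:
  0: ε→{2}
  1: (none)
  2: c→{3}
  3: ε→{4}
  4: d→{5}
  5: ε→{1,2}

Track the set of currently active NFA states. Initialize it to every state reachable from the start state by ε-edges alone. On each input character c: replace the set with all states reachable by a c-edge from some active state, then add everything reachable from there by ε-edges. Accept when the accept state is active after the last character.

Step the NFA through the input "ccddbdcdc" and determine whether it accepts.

Answer: REJECT

Steps:
S₀ = ε-closure({0}) = {0,2}
'c' @ 1: {3,4}
'c' @ 2: {}  — dead — no transitions
rest 'ddbdcdc' ignored (set empty)
end set {} — state 1 not in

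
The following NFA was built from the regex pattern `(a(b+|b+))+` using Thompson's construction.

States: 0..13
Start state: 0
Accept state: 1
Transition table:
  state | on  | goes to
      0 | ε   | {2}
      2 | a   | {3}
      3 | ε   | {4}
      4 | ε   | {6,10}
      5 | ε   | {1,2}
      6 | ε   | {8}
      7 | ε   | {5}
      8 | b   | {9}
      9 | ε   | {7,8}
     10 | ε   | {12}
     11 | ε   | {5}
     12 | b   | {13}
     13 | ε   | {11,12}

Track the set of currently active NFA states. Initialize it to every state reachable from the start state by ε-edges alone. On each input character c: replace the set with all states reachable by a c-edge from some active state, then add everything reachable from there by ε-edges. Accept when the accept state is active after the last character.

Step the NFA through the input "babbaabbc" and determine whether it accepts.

Answer: REJECT

Steps:
initial (ε-close {0}): {0,2}
'b' @ 1: {}  — dead — no transitions
rest 'abbaabbc' ignored (set empty)
end set {} — state 1 not in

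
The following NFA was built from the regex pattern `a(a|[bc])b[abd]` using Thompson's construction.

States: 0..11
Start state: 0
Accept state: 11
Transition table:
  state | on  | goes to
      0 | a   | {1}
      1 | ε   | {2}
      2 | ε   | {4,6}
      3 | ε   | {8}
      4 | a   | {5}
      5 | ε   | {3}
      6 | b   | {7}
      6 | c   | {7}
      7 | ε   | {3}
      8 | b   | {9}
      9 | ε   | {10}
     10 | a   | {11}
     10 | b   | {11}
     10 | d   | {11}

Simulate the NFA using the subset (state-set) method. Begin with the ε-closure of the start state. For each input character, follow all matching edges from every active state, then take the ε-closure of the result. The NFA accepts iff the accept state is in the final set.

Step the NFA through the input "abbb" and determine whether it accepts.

S₀ = ε-closure({0}) = {0}
'a' @ 1: {1,2,4,6}
'b' @ 2: {3,7,8}
'b' @ 3: {9,10}
'b' @ 4: {11}  [accepting]
end set {11} — state 11 in

Answer: ACCEPT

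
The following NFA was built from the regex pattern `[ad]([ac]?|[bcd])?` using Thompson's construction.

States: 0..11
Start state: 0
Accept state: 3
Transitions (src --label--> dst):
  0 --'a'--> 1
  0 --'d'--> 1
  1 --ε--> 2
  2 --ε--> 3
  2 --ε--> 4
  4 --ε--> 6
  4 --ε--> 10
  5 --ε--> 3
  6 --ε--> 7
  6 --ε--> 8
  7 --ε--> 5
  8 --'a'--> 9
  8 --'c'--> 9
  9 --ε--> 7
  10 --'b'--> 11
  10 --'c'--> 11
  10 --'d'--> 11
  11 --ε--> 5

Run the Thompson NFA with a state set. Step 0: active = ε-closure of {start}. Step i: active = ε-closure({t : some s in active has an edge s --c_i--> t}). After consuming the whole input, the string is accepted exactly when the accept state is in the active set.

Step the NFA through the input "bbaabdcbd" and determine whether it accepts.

Answer: REJECT

Trace:
S₀ = ε-closure({0}) = {0}
'b' @ 1: {}  — no active states
rest 'baabdcbd' ignored (set empty)
after full input: {}  (accept=3 not in)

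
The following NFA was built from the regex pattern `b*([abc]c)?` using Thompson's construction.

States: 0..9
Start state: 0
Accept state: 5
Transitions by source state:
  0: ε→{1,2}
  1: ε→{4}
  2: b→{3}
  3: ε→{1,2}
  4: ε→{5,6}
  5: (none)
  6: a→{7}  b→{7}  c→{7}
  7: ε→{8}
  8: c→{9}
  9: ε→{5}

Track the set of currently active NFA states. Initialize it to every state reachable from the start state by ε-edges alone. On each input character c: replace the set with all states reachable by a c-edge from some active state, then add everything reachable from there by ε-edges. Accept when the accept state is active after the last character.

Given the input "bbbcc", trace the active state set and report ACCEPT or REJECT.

Answer: ACCEPT

Steps:
initial (ε-close {0}): {0,1,2,4,5,6}
'b' @ 1: {1,2,3,4,5,6,7,8}  ✓accept
'b' @ 2: {1,2,3,4,5,6,7,8}  ✓accept
'b' @ 3: {1,2,3,4,5,6,7,8}  ✓accept
'c' @ 4: {5,7,8,9}  ✓accept
'c' @ 5: {5,9}  ✓accept
end set {5,9} — state 5 in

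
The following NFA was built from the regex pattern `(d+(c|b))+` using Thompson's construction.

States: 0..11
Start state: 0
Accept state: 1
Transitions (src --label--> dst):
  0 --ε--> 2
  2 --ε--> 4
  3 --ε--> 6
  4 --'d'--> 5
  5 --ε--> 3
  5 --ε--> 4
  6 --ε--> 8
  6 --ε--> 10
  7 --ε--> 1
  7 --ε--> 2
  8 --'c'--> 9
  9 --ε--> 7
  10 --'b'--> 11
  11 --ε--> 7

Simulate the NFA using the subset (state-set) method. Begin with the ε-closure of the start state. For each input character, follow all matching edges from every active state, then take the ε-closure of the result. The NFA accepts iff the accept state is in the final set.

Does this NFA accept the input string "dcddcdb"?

start: ε-closure({0}) = {0,2,4}
'd' @ 1: {3,4,5,6,8,10}
'c' @ 2: {1,2,4,7,9}  ✓accept
'd' @ 3: {3,4,5,6,8,10}
'd' @ 4: {3,4,5,6,8,10}
'c' @ 5: {1,2,4,7,9}  ✓accept
'd' @ 6: {3,4,5,6,8,10}
'b' @ 7: {1,2,4,7,11}  ✓accept
final: {1,2,4,7,11}; accept 1 in set

Answer: ACCEPT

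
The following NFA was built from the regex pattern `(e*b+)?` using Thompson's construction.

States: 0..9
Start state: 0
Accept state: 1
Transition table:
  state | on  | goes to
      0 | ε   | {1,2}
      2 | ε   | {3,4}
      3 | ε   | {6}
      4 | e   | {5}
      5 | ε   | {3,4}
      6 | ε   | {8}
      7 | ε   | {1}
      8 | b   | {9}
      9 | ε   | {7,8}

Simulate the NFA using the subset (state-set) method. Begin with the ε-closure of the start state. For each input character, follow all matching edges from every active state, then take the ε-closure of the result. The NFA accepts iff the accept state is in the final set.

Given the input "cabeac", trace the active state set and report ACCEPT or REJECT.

Answer: REJECT

Steps:
initial (ε-close {0}): {0,1,2,3,4,6,8}
'c' @ 1: {}  — no active states
rest 'abeac' ignored (set empty)
end set {} — state 1 not in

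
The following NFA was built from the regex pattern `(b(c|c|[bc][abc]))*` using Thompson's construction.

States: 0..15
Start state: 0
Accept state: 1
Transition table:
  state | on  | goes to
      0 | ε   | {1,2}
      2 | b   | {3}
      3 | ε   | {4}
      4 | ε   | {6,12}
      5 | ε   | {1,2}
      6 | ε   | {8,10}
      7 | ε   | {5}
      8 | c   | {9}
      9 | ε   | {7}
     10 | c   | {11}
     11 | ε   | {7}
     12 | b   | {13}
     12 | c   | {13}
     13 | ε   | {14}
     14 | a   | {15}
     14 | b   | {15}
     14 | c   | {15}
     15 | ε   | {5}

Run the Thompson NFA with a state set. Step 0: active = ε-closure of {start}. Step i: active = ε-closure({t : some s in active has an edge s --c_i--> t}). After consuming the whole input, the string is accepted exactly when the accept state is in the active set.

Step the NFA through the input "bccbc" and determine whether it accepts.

start: ε-closure({0}) = {0,1,2}
'b' @ 1: {3,4,6,8,10,12}
'c' @ 2: {1,2,5,7,9,11,13,14}  ✓accept
'c' @ 3: {1,2,5,15}  ✓accept
'b' @ 4: {3,4,6,8,10,12}
'c' @ 5: {1,2,5,7,9,11,13,14}  ✓accept
end set {1,2,5,7,9,11,13,14} — state 1 in

Answer: ACCEPT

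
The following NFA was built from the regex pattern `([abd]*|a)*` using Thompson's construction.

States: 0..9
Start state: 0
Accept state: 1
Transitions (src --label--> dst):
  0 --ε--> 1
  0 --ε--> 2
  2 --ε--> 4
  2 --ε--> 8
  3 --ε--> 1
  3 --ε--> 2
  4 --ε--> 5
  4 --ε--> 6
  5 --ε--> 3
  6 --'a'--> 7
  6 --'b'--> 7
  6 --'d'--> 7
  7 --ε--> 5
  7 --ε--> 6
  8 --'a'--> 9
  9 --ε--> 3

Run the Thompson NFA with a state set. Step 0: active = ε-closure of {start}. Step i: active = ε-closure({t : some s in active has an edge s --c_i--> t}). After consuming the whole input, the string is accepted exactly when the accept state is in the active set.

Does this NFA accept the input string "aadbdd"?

Answer: ACCEPT

Trace:
start: ε-closure({0}) = {0,1,2,3,4,5,6,8}
'a' @ 1: {1,2,3,4,5,6,7,8,9}  [accepting]
'a' @ 2: {1,2,3,4,5,6,7,8,9}  [accepting]
'd' @ 3: {1,2,3,4,5,6,7,8}  [accepting]
'b' @ 4: {1,2,3,4,5,6,7,8}  [accepting]
'd' @ 5: {1,2,3,4,5,6,7,8}  [accepting]
'd' @ 6: {1,2,3,4,5,6,7,8}  [accepting]
after full input: {1,2,3,4,5,6,7,8}  (accept=1 in)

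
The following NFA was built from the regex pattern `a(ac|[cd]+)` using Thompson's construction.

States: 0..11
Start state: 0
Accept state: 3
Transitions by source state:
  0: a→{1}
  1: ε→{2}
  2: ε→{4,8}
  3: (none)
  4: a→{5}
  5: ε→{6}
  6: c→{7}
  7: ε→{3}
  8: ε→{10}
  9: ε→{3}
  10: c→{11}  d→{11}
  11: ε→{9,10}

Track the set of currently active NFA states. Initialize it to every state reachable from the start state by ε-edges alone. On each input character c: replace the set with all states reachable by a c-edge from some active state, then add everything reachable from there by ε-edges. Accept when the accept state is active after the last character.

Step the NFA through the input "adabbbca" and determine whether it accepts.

Answer: REJECT

Trace:
initial (ε-close {0}): {0}
'a' @ 1: {1,2,4,8,10}
'd' @ 2: {3,9,10,11}  [accepting]
'a' @ 3: {}  — state set empty
rest 'bbbca' ignored (set empty)
end set {} — state 3 not in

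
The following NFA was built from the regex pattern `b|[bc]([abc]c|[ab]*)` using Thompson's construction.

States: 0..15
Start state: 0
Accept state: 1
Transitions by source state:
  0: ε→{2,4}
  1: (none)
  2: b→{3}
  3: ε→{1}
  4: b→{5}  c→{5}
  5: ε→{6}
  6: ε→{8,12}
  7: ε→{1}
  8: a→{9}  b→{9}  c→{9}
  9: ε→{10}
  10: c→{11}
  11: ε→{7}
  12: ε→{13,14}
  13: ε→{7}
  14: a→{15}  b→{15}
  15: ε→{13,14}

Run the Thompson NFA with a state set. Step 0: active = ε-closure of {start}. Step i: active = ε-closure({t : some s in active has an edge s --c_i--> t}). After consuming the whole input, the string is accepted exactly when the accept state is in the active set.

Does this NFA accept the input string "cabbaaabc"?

S₀ = ε-closure({0}) = {0,2,4}
'c' @ 1: {1,5,6,7,8,12,13,14}  ✓accept
'a' @ 2: {1,7,9,10,13,14,15}  ✓accept
'b' @ 3: {1,7,13,14,15}  ✓accept
'b' @ 4: {1,7,13,14,15}  ✓accept
'a' @ 5: {1,7,13,14,15}  ✓accept
'a' @ 6: {1,7,13,14,15}  ✓accept
'a' @ 7: {1,7,13,14,15}  ✓accept
'b' @ 8: {1,7,13,14,15}  ✓accept
'c' @ 9: {}  — state set empty
after full input: {}  (accept=1 not in)

Answer: REJECT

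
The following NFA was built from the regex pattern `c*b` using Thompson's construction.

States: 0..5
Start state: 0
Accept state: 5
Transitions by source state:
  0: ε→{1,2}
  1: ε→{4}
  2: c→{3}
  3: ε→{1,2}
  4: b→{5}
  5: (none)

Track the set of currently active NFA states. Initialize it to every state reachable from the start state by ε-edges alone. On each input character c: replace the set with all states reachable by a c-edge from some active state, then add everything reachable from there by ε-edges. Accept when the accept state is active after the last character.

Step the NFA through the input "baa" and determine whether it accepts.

initial (ε-close {0}): {0,1,2,4}
'b' @ 1: {5}  ✓accept
'a' @ 2: {}  — state set empty
rest 'a' ignored (set empty)
end set {} — state 5 not in

Answer: REJECT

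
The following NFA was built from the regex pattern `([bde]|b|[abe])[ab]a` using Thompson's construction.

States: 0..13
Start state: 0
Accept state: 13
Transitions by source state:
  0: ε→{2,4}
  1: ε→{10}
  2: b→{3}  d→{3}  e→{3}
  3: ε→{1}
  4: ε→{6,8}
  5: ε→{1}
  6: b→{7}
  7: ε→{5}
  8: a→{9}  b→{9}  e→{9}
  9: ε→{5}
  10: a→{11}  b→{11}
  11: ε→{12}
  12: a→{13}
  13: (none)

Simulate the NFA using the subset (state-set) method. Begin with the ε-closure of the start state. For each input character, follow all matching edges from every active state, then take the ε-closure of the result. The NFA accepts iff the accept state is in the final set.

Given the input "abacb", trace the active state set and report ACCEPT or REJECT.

Answer: REJECT

Trace:
initial (ε-close {0}): {0,2,4,6,8}
'a' @ 1: {1,5,9,10}
'b' @ 2: {11,12}
'a' @ 3: {13}  [accepting]
'c' @ 4: {}  — state set empty
rest 'b' ignored (set empty)
after full input: {}  (accept=13 not in)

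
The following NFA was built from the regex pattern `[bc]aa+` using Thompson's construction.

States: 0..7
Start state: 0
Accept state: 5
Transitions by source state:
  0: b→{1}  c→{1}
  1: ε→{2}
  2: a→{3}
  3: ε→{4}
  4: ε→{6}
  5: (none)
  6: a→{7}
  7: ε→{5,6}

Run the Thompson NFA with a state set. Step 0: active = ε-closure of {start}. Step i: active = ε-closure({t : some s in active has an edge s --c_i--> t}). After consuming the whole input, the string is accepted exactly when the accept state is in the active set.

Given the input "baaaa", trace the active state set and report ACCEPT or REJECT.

initial (ε-close {0}): {0}
'b' @ 1: {1,2}
'a' @ 2: {3,4,6}
'a' @ 3: {5,6,7}  [accepting]
'a' @ 4: {5,6,7}  [accepting]
'a' @ 5: {5,6,7}  [accepting]
end set {5,6,7} — state 5 in

Answer: ACCEPT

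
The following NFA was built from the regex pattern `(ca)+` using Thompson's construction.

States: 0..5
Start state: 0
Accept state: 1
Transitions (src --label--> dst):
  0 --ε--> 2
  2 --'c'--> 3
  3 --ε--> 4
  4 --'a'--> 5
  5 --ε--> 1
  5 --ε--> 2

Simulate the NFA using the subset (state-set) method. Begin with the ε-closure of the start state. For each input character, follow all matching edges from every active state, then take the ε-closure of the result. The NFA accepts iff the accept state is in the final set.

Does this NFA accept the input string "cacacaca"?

Answer: ACCEPT

Trace:
S₀ = ε-closure({0}) = {0,2}
'c' @ 1: {3,4}
'a' @ 2: {1,2,5}  ✓accept
'c' @ 3: {3,4}
'a' @ 4: {1,2,5}  ✓accept
'c' @ 5: {3,4}
'a' @ 6: {1,2,5}  ✓accept
'c' @ 7: {3,4}
'a' @ 8: {1,2,5}  ✓accept
end set {1,2,5} — state 1 in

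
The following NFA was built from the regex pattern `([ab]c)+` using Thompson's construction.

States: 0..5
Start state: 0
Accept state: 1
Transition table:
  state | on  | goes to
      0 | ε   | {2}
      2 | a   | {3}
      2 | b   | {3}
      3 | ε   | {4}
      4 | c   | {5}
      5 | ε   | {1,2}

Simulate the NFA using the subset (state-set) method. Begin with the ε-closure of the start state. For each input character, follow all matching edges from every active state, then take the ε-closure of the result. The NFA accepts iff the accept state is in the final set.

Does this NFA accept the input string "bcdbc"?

Answer: REJECT

Derivation:
initial (ε-close {0}): {0,2}
'b' @ 1: {3,4}
'c' @ 2: {1,2,5}  [accepting]
'd' @ 3: {}  — state set empty
rest 'bc' ignored (set empty)
after full input: {}  (accept=1 not in)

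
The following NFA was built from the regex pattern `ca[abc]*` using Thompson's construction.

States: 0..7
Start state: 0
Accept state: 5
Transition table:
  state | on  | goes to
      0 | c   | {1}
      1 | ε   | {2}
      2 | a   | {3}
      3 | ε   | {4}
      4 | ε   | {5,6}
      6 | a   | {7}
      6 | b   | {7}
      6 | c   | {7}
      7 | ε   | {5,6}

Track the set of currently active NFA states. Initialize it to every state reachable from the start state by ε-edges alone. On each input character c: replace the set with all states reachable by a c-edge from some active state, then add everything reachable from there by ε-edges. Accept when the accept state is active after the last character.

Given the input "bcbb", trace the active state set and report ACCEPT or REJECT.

S₀ = ε-closure({0}) = {0}
'b' @ 1: {}  — no active states
rest 'cbb' ignored (set empty)
end set {} — state 5 not in

Answer: REJECT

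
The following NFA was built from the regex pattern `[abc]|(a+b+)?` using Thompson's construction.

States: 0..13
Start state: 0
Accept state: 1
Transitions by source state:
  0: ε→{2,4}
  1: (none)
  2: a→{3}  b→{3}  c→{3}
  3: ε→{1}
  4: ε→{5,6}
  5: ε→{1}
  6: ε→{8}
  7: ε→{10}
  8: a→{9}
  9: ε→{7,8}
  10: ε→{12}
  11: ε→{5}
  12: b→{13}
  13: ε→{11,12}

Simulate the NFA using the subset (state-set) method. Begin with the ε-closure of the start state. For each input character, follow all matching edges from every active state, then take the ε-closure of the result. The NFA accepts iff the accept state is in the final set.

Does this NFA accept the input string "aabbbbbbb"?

Answer: ACCEPT

Steps:
start: ε-closure({0}) = {0,1,2,4,5,6,8}
'a' @ 1: {1,3,7,8,9,10,12}  (accept∈set)
'a' @ 2: {7,8,9,10,12}
'b' @ 3: {1,5,11,12,13}  (accept∈set)
'b' @ 4: {1,5,11,12,13}  (accept∈set)
'b' @ 5: {1,5,11,12,13}  (accept∈set)
'b' @ 6: {1,5,11,12,13}  (accept∈set)
'b' @ 7: {1,5,11,12,13}  (accept∈set)
'b' @ 8: {1,5,11,12,13}  (accept∈set)
'b' @ 9: {1,5,11,12,13}  (accept∈set)
end set {1,5,11,12,13} — state 1 in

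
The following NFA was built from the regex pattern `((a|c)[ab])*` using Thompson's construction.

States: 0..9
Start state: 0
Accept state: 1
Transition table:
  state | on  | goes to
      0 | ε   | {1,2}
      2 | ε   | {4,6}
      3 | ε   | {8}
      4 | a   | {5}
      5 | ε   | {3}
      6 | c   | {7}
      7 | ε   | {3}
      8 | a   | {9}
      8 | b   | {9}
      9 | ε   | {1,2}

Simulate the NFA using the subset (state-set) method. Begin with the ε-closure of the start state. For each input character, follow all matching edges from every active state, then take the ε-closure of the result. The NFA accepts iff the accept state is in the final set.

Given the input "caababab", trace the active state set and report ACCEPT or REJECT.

Answer: ACCEPT

Trace:
S₀ = ε-closure({0}) = {0,1,2,4,6}
'c' @ 1: {3,7,8}
'a' @ 2: {1,2,4,6,9}  ✓accept
'a' @ 3: {3,5,8}
'b' @ 4: {1,2,4,6,9}  ✓accept
'a' @ 5: {3,5,8}
'b' @ 6: {1,2,4,6,9}  ✓accept
'a' @ 7: {3,5,8}
'b' @ 8: {1,2,4,6,9}  ✓accept
final: {1,2,4,6,9}; accept 1 in set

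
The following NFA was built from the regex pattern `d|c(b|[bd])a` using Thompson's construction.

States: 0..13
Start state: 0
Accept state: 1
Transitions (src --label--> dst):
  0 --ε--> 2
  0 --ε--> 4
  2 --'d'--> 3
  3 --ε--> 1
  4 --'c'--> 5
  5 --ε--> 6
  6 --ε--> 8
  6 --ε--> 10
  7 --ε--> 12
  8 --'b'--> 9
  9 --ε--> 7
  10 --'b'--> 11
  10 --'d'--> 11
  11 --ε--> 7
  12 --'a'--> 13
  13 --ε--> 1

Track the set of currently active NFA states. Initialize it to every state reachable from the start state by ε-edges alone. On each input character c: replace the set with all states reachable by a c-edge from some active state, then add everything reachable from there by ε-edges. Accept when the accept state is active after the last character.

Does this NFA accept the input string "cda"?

Answer: ACCEPT

Steps:
initial (ε-close {0}): {0,2,4}
'c' @ 1: {5,6,8,10}
'd' @ 2: {7,11,12}
'a' @ 3: {1,13}  ✓accept
final: {1,13}; accept 1 in set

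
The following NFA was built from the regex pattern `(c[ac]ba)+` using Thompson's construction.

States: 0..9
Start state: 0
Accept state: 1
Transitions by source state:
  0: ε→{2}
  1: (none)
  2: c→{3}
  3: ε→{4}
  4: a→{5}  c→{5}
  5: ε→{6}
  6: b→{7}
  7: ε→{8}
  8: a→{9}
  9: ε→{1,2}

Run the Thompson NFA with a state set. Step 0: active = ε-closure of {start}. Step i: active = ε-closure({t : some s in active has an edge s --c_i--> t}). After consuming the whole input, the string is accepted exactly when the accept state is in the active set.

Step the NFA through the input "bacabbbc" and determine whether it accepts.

Answer: REJECT

Trace:
start: ε-closure({0}) = {0,2}
'b' @ 1: {}  — dead — no transitions
rest 'acabbbc' ignored (set empty)
final: {}; accept 1 not in set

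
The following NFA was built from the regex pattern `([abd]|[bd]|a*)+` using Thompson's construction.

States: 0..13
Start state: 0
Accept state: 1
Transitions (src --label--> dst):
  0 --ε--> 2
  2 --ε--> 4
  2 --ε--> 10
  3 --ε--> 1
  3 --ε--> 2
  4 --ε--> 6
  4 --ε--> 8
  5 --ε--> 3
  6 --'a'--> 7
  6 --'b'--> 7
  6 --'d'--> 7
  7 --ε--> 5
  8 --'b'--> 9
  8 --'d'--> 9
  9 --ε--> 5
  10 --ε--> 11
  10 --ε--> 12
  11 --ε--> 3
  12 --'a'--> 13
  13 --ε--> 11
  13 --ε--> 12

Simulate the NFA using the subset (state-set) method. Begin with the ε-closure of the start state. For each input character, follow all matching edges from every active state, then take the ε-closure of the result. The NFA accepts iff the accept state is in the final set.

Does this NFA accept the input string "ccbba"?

Answer: REJECT

Derivation:
S₀ = ε-closure({0}) = {0,1,2,3,4,6,8,10,11,12}
'c' @ 1: {}  — dead — no transitions
rest 'cbba' ignored (set empty)
end set {} — state 1 not in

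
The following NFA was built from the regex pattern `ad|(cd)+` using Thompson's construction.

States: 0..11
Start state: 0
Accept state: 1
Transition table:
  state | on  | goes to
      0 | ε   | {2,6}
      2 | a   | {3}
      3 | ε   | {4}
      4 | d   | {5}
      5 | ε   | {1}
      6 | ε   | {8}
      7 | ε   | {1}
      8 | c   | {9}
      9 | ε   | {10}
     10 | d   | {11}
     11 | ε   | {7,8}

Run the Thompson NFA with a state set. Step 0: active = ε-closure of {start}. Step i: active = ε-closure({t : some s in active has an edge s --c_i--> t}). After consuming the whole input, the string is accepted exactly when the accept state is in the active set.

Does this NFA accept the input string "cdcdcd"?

Answer: ACCEPT

Steps:
S₀ = ε-closure({0}) = {0,2,6,8}
'c' @ 1: {9,10}
'd' @ 2: {1,7,8,11}  (accept∈set)
'c' @ 3: {9,10}
'd' @ 4: {1,7,8,11}  (accept∈set)
'c' @ 5: {9,10}
'd' @ 6: {1,7,8,11}  (accept∈set)
end set {1,7,8,11} — state 1 in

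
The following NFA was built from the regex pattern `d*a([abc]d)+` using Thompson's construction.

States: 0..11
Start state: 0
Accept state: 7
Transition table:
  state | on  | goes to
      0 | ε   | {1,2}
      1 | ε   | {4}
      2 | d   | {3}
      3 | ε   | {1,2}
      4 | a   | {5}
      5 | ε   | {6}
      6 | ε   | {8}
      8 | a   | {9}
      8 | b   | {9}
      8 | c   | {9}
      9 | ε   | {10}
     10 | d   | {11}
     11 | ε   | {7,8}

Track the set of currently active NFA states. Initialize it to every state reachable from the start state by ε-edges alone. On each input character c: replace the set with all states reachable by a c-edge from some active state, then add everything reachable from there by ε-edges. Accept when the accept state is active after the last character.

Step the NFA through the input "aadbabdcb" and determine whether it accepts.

initial (ε-close {0}): {0,1,2,4}
'a' @ 1: {5,6,8}
'a' @ 2: {9,10}
'd' @ 3: {7,8,11}  ✓accept
'b' @ 4: {9,10}
'a' @ 5: {}  — state set empty
rest 'bdcb' ignored (set empty)
final: {}; accept 7 not in set

Answer: REJECT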